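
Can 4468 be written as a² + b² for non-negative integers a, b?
42² + 52² (a=42, b=52)

Factorization: 4468 = 2^2 × 1117
By Fermat: n is sum of two squares iff every prime p ≡ 3 (mod 4) appears to even power.
All primes ≡ 3 (mod 4) appear to even power.
Search a = 0, 1, 2, … for 4468 - a² a perfect square: first hit at a = 42: 4468 - 1764 = 2704 = 52².
4468 = 42² + 52² = 1764 + 2704 ✓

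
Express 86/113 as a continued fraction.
[0; 1, 3, 5, 2, 2]

Euclidean algorithm steps:
86 = 0 × 113 + 86
113 = 1 × 86 + 27
86 = 3 × 27 + 5
27 = 5 × 5 + 2
5 = 2 × 2 + 1
2 = 2 × 1 + 0
Continued fraction: [0; 1, 3, 5, 2, 2]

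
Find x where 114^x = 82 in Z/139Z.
3

Baby-step giant-step with step n = ⌈√139⌉ = 12.
Baby steps 114^j mod 139 (j:value) for j=0..11: 0:1, 1:114, 2:69, 3:82, 4:35, 5:98, 6:52, 7:90, 8:113, 9:94, 10:13, 11:92.
h = 82 is already in the table at j=3, so x = 3.
Check: 114^3 ≡ 82 (mod 139).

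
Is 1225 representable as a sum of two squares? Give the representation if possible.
0² + 35² (a=0, b=35)

Factorization: 1225 = 5^2 × 7^2
By Fermat: n is sum of two squares iff every prime p ≡ 3 (mod 4) appears to even power.
All primes ≡ 3 (mod 4) appear to even power.
Search a = 0, 1, 2, … for 1225 - a² a perfect square: first hit at a = 0: 1225 - 0 = 1225 = 35².
1225 = 0² + 35² = 0 + 1225 ✓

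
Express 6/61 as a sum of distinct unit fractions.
1/11 + 1/135 + 1/22647 + 1/683826165

Greedy algorithm:
6/61: ceiling(61/6) = 11, use 1/11
5/671: ceiling(671/5) = 135, use 1/135
4/90585: ceiling(90585/4) = 22647, use 1/22647
1/683826165: ceiling(683826165/1) = 683826165, use 1/683826165
Result: 6/61 = 1/11 + 1/135 + 1/22647 + 1/683826165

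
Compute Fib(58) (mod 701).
137

Matrix identity: Q^n = [[F_(n+1), F_n], [F_n, F_(n-1)]] with Q = [[1,1],[1,0]].
n = 58 = 111010₂. Square-and-multiply, entries mod 701:
Q^1 = [[1,1],[1,0]]
Q^3 = (Q^1)²·Q = [[3,2],[2,1]]
Q^7 = (Q^3)²·Q = [[21,13],[13,8]]
Q^14 = (Q^7)² = [[610,377],[377,233]]
Q^29 = (Q^14)²·Q = [[654,396],[396,258]]
Q^58 = (Q^29)² = [[599,137],[137,462]]
F_58 mod 701 = Q^58[0][1] = 137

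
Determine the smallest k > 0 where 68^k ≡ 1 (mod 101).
25

101 is prime, so ord(68) divides φ(101) = 100.
Divisors of 100: 1, 2, 4, 5, 10, 20, 25, 50, 100.
Repeated squaring: 68^1 ≡ 68, 68^2 ≡ 79, 68^4 ≡ 80, 68^8 ≡ 37, 68^16 ≡ 56, 68^32 ≡ 5, 68^64 ≡ 25 (mod 101).
Test 68^d mod 101 for each divisor d in increasing order:
68^1 ≡ 68
68^2 ≡ 79
68^4 ≡ 80
68^5 = 68^4·68^1 ≡ 87
68^10 = 68^8·68^2 ≡ 95
68^20 = 68^16·68^4 ≡ 36
68^25 = 68^16·68^8·68^1 ≡ 1  ← first divisor giving 1
The order is 25.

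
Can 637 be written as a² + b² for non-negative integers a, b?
14² + 21² (a=14, b=21)

Factorization: 637 = 7^2 × 13
By Fermat: n is sum of two squares iff every prime p ≡ 3 (mod 4) appears to even power.
All primes ≡ 3 (mod 4) appear to even power.
Search a = 0, 1, 2, … for 637 - a² a perfect square: first hit at a = 14: 637 - 196 = 441 = 21².
637 = 14² + 21² = 196 + 441 ✓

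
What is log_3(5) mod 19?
4

Baby-step giant-step with step n = ⌈√19⌉ = 5.
Baby steps 3^j mod 19 (j:value) for j=0..4: 0:1, 1:3, 2:9, 3:8, 4:5.
h = 5 is already in the table at j=4, so x = 4.
Check: 3^4 ≡ 5 (mod 19).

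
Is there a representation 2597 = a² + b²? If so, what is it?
14² + 49² (a=14, b=49)

Factorization: 2597 = 7^2 × 53
By Fermat: n is sum of two squares iff every prime p ≡ 3 (mod 4) appears to even power.
All primes ≡ 3 (mod 4) appear to even power.
Search a = 0, 1, 2, … for 2597 - a² a perfect square: first hit at a = 14: 2597 - 196 = 2401 = 49².
2597 = 14² + 49² = 196 + 2401 ✓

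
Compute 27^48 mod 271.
100

Repeated squaring. Binary of 48 = 110000.
27^1 ≡ 27 (mod 271); 27^2 ≡ 187 (mod 271); 27^4 ≡ 10 (mod 271); 27^8 ≡ 100 (mod 271); 27^16 ≡ 244 (mod 271); 27^32 ≡ 187 (mod 271)
27^48 = 27^16 × 27^32 ≡ 100 (mod 271)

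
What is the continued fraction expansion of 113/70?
[1; 1, 1, 1, 1, 2, 5]

Euclidean algorithm steps:
113 = 1 × 70 + 43
70 = 1 × 43 + 27
43 = 1 × 27 + 16
27 = 1 × 16 + 11
16 = 1 × 11 + 5
11 = 2 × 5 + 1
5 = 5 × 1 + 0
Continued fraction: [1; 1, 1, 1, 1, 2, 5]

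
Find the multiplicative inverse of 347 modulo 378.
317

gcd(347, 378) = 1, so the inverse exists.
Extended Euclidean algorithm on (378, 347):
378 = 1 × 347 + 31  ⟹  31 = (1)·378 + (-1)·347
347 = 11 × 31 + 6  ⟹  6 = (-11)·378 + (12)·347
31 = 5 × 6 + 1  ⟹  1 = (56)·378 + (-61)·347
So (-61)·347 ≡ 1 (mod 378), i.e. 347^(-1) ≡ -61 ≡ 317 (mod 378).
Check: 347 × 317 = 109999 ≡ 1 (mod 378)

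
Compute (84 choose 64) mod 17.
13

Using Lucas' theorem:
Write n=84 and k=64 in base 17:
n in base 17: [4, 16]
k in base 17: [3, 13]
C(84,64) mod 17 = ∏ C(n_i, k_i) mod 17
Digit binomials (mod 17): C(4,3) = 4; C(16,13) = 560 ≡ 16
Product: 4 × 16 = 64 ≡ 13 (mod 17)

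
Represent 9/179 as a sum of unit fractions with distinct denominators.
1/20 + 1/3580

Greedy algorithm:
9/179: ceiling(179/9) = 20, use 1/20
1/3580: ceiling(3580/1) = 3580, use 1/3580
Result: 9/179 = 1/20 + 1/3580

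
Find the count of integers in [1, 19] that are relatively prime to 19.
18

19 = 19
φ(n) = n × ∏(1 - 1/p) for each prime p dividing n
φ(19) = 19 × (1 - 1/19) = 18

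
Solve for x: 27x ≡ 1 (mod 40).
3

gcd(27, 40) = 1, so the inverse exists.
Extended Euclidean algorithm on (40, 27):
40 = 1 × 27 + 13  ⟹  13 = (1)·40 + (-1)·27
27 = 2 × 13 + 1  ⟹  1 = (-2)·40 + (3)·27
So (3)·27 ≡ 1 (mod 40), i.e. 27^(-1) ≡ 3 (mod 40).
Check: 27 × 3 = 81 ≡ 1 (mod 40)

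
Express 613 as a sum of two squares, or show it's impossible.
17² + 18² (a=17, b=18)

Factorization: 613 = 613
By Fermat: n is sum of two squares iff every prime p ≡ 3 (mod 4) appears to even power.
All primes ≡ 3 (mod 4) appear to even power.
Search a = 0, 1, 2, … for 613 - a² a perfect square: first hit at a = 17: 613 - 289 = 324 = 18².
613 = 17² + 18² = 289 + 324 ✓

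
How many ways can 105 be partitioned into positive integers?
342325709

p(n) counts ways to write n as a sum of positive integers (order ignored).
Euler's pentagonal recurrence: p(k) = p(k-1) + p(k-2) - p(k-5) - p(k-7) + p(k-12) + p(k-15) - ... (offsets j(3j∓1)/2, signs ++--, p(0)=1, p(<0)=0).
DP table for k = 0..104: p(0)=1, p(1)=1, p(2)=2, p(3)=3, p(4)=5, p(5)=7, p(6)=11, p(7)=15, p(8)=22, p(9)=30, p(10)=42, p(11)=56, p(12)=77, p(13)=101, p(14)=135, p(15)=176, p(16)=231, p(17)=297, p(18)=385, p(19)=490, p(20)=627, p(21)=792, p(22)=1002, p(23)=1255, p(24)=1575, p(25)=1958, p(26)=2436, p(27)=3010, p(28)=3718, p(29)=4565, p(30)=5604, p(31)=6842, p(32)=8349, p(33)=10143, p(34)=12310, p(35)=14883, p(36)=17977, p(37)=21637, p(38)=26015, p(39)=31185, p(40)=37338, p(41)=44583, p(42)=53174, p(43)=63261, p(44)=75175, p(45)=89134, p(46)=105558, p(47)=124754, p(48)=147273, p(49)=173525, p(50)=204226, p(51)=239943, p(52)=281589, p(53)=329931, p(54)=386155, p(55)=451276, p(56)=526823, p(57)=614154, p(58)=715220, p(59)=831820, p(60)=966467, p(61)=1121505, p(62)=1300156, p(63)=1505499, p(64)=1741630, p(65)=2012558, p(66)=2323520, p(67)=2679689, p(68)=3087735, p(69)=3554345, p(70)=4087968, p(71)=4697205, p(72)=5392783, p(73)=6185689, p(74)=7089500, p(75)=8118264, p(76)=9289091, p(77)=10619863, p(78)=12132164, p(79)=13848650, p(80)=15796476, p(81)=18004327, p(82)=20506255, p(83)=23338469, p(84)=26543660, p(85)=30167357, p(86)=34262962, p(87)=38887673, p(88)=44108109, p(89)=49995925, p(90)=56634173, p(91)=64112359, p(92)=72533807, p(93)=82010177, p(94)=92669720, p(95)=104651419, p(96)=118114304, p(97)=133230930, p(98)=150198136, p(99)=169229875, p(100)=190569292, p(101)=214481126, p(102)=241265379, p(103)=271248950, p(104)=304801365.
Final step: p(105) = p(104) + p(103) - p(100) - p(98) + p(93) + p(90) - p(83) - p(79) + p(70) + p(65) - p(54) - p(48) + p(35) + p(28) - p(13) - p(5)
= 304801365 + 271248950 - 190569292 - 150198136 + 82010177 + 56634173 - 23338469 - 13848650 + 4087968 + 2012558 - 386155 - 147273 + 14883 + 3718 - 101 - 7
= 342325709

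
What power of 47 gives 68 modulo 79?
19

Baby-step giant-step with step n = ⌈√79⌉ = 9.
Baby steps 47^j mod 79 (j:value) for j=0..8: 0:1, 1:47, 2:76, 3:17, 4:9, 5:28, 6:52, 7:74, 8:2.
Giant-step multiplier: 47^(-9) ≡ 47^(78-9) = 47^69 ≡ 58 (mod 79).
Giant steps γ_i = 68·58^i mod 79: γ_0=68, γ_1=73, γ_2=47 (in table at j=1).
x = i·n + j = 2·9 + 1 = 19.
Check: 47^19 ≡ 68 (mod 79).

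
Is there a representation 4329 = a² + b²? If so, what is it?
27² + 60² (a=27, b=60)

Factorization: 4329 = 3^2 × 13 × 37
By Fermat: n is sum of two squares iff every prime p ≡ 3 (mod 4) appears to even power.
All primes ≡ 3 (mod 4) appear to even power.
Search a = 0, 1, 2, … for 4329 - a² a perfect square: first hit at a = 27: 4329 - 729 = 3600 = 60².
4329 = 27² + 60² = 729 + 3600 ✓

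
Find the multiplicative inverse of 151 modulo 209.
18

gcd(151, 209) = 1, so the inverse exists.
Extended Euclidean algorithm on (209, 151):
209 = 1 × 151 + 58  ⟹  58 = (1)·209 + (-1)·151
151 = 2 × 58 + 35  ⟹  35 = (-2)·209 + (3)·151
58 = 1 × 35 + 23  ⟹  23 = (3)·209 + (-4)·151
35 = 1 × 23 + 12  ⟹  12 = (-5)·209 + (7)·151
23 = 1 × 12 + 11  ⟹  11 = (8)·209 + (-11)·151
12 = 1 × 11 + 1  ⟹  1 = (-13)·209 + (18)·151
So (18)·151 ≡ 1 (mod 209), i.e. 151^(-1) ≡ 18 (mod 209).
Check: 151 × 18 = 2718 ≡ 1 (mod 209)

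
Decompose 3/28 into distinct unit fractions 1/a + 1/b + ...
1/10 + 1/140

Greedy algorithm:
3/28: ceiling(28/3) = 10, use 1/10
1/140: ceiling(140/1) = 140, use 1/140
Result: 3/28 = 1/10 + 1/140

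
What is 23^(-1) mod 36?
11

gcd(23, 36) = 1, so the inverse exists.
Extended Euclidean algorithm on (36, 23):
36 = 1 × 23 + 13  ⟹  13 = (1)·36 + (-1)·23
23 = 1 × 13 + 10  ⟹  10 = (-1)·36 + (2)·23
13 = 1 × 10 + 3  ⟹  3 = (2)·36 + (-3)·23
10 = 3 × 3 + 1  ⟹  1 = (-7)·36 + (11)·23
So (11)·23 ≡ 1 (mod 36), i.e. 23^(-1) ≡ 11 (mod 36).
Check: 23 × 11 = 253 ≡ 1 (mod 36)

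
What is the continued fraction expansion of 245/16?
[15; 3, 5]

Euclidean algorithm steps:
245 = 15 × 16 + 5
16 = 3 × 5 + 1
5 = 5 × 1 + 0
Continued fraction: [15; 3, 5]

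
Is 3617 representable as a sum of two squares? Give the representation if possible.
41² + 44² (a=41, b=44)

Factorization: 3617 = 3617
By Fermat: n is sum of two squares iff every prime p ≡ 3 (mod 4) appears to even power.
All primes ≡ 3 (mod 4) appear to even power.
Search a = 0, 1, 2, … for 3617 - a² a perfect square: first hit at a = 41: 3617 - 1681 = 1936 = 44².
3617 = 41² + 44² = 1681 + 1936 ✓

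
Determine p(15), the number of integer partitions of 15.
176

p(n) counts ways to write n as a sum of positive integers (order ignored).
Euler's pentagonal recurrence: p(k) = p(k-1) + p(k-2) - p(k-5) - p(k-7) + p(k-12) + p(k-15) - ... (offsets j(3j∓1)/2, signs ++--, p(0)=1, p(<0)=0).
DP table for k = 0..14: p(0)=1, p(1)=1, p(2)=2, p(3)=3, p(4)=5, p(5)=7, p(6)=11, p(7)=15, p(8)=22, p(9)=30, p(10)=42, p(11)=56, p(12)=77, p(13)=101, p(14)=135.
Final step: p(15) = p(14) + p(13) - p(10) - p(8) + p(3) + p(0)
= 135 + 101 - 42 - 22 + 3 + 1
= 176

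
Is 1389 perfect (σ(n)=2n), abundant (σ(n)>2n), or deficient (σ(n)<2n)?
deficient

Proper divisors of 1389: sum = 1 + 3 + 463 = 467
Since 467 < 1389, 1389 is deficient.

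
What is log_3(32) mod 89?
80

Baby-step giant-step with step n = ⌈√89⌉ = 10.
Baby steps 3^j mod 89 (j:value) for j=0..9: 0:1, 1:3, 2:9, 3:27, 4:81, 5:65, 6:17, 7:51, 8:64, 9:14.
Giant-step multiplier: 3^(-10) ≡ 3^(88-10) = 3^78 ≡ 53 (mod 89).
Giant steps γ_i = 32·53^i mod 89: γ_0=32, γ_1=5, γ_2=87, γ_3=72, γ_4=78, γ_5=40, γ_6=73, γ_7=42, γ_8=1 (in table at j=0).
x = i·n + j = 8·10 + 0 = 80.
Check: 3^80 ≡ 32 (mod 89).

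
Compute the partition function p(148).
33549419497

p(n) counts ways to write n as a sum of positive integers (order ignored).
Euler's pentagonal recurrence: p(k) = p(k-1) + p(k-2) - p(k-5) - p(k-7) + p(k-12) + p(k-15) - ... (offsets j(3j∓1)/2, signs ++--, p(0)=1, p(<0)=0).
DP table for k = 0..147: p(0)=1, p(1)=1, p(2)=2, p(3)=3, p(4)=5, p(5)=7, p(6)=11, p(7)=15, p(8)=22, p(9)=30, p(10)=42, p(11)=56, p(12)=77, p(13)=101, p(14)=135, p(15)=176, p(16)=231, p(17)=297, p(18)=385, p(19)=490, p(20)=627, p(21)=792, p(22)=1002, p(23)=1255, p(24)=1575, p(25)=1958, p(26)=2436, p(27)=3010, p(28)=3718, p(29)=4565, p(30)=5604, p(31)=6842, p(32)=8349, p(33)=10143, p(34)=12310, p(35)=14883, p(36)=17977, p(37)=21637, p(38)=26015, p(39)=31185, p(40)=37338, p(41)=44583, p(42)=53174, p(43)=63261, p(44)=75175, p(45)=89134, p(46)=105558, p(47)=124754, p(48)=147273, p(49)=173525, p(50)=204226, p(51)=239943, p(52)=281589, p(53)=329931, p(54)=386155, p(55)=451276, p(56)=526823, p(57)=614154, p(58)=715220, p(59)=831820, p(60)=966467, p(61)=1121505, p(62)=1300156, p(63)=1505499, p(64)=1741630, p(65)=2012558, p(66)=2323520, p(67)=2679689, p(68)=3087735, p(69)=3554345, p(70)=4087968, p(71)=4697205, p(72)=5392783, p(73)=6185689, p(74)=7089500, p(75)=8118264, p(76)=9289091, p(77)=10619863, p(78)=12132164, p(79)=13848650, p(80)=15796476, p(81)=18004327, p(82)=20506255, p(83)=23338469, p(84)=26543660, p(85)=30167357, p(86)=34262962, p(87)=38887673, p(88)=44108109, p(89)=49995925, p(90)=56634173, p(91)=64112359, p(92)=72533807, p(93)=82010177, p(94)=92669720, p(95)=104651419, p(96)=118114304, p(97)=133230930, p(98)=150198136, p(99)=169229875, p(100)=190569292, p(101)=214481126, p(102)=241265379, p(103)=271248950, p(104)=304801365, p(105)=342325709, p(106)=384276336, p(107)=431149389, p(108)=483502844, p(109)=541946240, p(110)=607163746, p(111)=679903203, p(112)=761002156, p(113)=851376628, p(114)=952050665, p(115)=1064144451, p(116)=1188908248, p(117)=1327710076, p(118)=1482074143, p(119)=1653668665, p(120)=1844349560, p(121)=2056148051, p(122)=2291320912, p(123)=2552338241, p(124)=2841940500, p(125)=3163127352, p(126)=3519222692, p(127)=3913864295, p(128)=4351078600, p(129)=4835271870, p(130)=5371315400, p(131)=5964539504, p(132)=6620830889, p(133)=7346629512, p(134)=8149040695, p(135)=9035836076, p(136)=10015581680, p(137)=11097645016, p(138)=12292341831, p(139)=13610949895, p(140)=15065878135, p(141)=16670689208, p(142)=18440293320, p(143)=20390982757, p(144)=22540654445, p(145)=24908858009, p(146)=27517052599, p(147)=30388671978.
Final step: p(148) = p(147) + p(146) - p(143) - p(141) + p(136) + p(133) - p(126) - p(122) + p(113) + p(108) - p(97) - p(91) + p(78) + p(71) - p(56) - p(48) + p(31) + p(22) - p(3)
= 30388671978 + 27517052599 - 20390982757 - 16670689208 + 10015581680 + 7346629512 - 3519222692 - 2291320912 + 851376628 + 483502844 - 133230930 - 64112359 + 12132164 + 4697205 - 526823 - 147273 + 6842 + 1002 - 3
= 33549419497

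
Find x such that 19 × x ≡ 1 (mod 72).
19

gcd(19, 72) = 1, so the inverse exists.
Extended Euclidean algorithm on (72, 19):
72 = 3 × 19 + 15  ⟹  15 = (1)·72 + (-3)·19
19 = 1 × 15 + 4  ⟹  4 = (-1)·72 + (4)·19
15 = 3 × 4 + 3  ⟹  3 = (4)·72 + (-15)·19
4 = 1 × 3 + 1  ⟹  1 = (-5)·72 + (19)·19
So (19)·19 ≡ 1 (mod 72), i.e. 19^(-1) ≡ 19 (mod 72).
Check: 19 × 19 = 361 ≡ 1 (mod 72)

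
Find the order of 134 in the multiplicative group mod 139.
138

139 is prime, so ord(134) divides φ(139) = 138.
Divisors of 138: 1, 2, 3, 6, 23, 46, 69, 138.
Repeated squaring: 134^1 ≡ 134, 134^2 ≡ 25, 134^4 ≡ 69, 134^8 ≡ 35, 134^16 ≡ 113, 134^32 ≡ 120, 134^64 ≡ 83, 134^128 ≡ 78 (mod 139).
Test 134^d mod 139 for each divisor d in increasing order:
134^1 ≡ 134
134^2 ≡ 25
134^3 = 134^2·134^1 ≡ 14
134^6 = 134^4·134^2 ≡ 57
134^23 = 134^16·134^4·134^2·134^1 ≡ 43
134^46 = 134^32·134^8·134^4·134^2 ≡ 42
134^69 = 134^64·134^4·134^1 ≡ 138
134^138 = 134^128·134^8·134^2 ≡ 1  ← first divisor giving 1
The order is 138.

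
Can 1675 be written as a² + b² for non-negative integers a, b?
Not possible

Factorization: 1675 = 5^2 × 67
By Fermat: n is sum of two squares iff every prime p ≡ 3 (mod 4) appears to even power.
Prime(s) ≡ 3 (mod 4) with odd exponent: [(67, 1)]
Therefore 1675 cannot be expressed as a² + b².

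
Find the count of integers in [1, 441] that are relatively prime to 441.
252

441 = 3^2 × 7^2
φ(n) = n × ∏(1 - 1/p) for each prime p dividing n
φ(441) = 441 × (1 - 1/3) × (1 - 1/7) = 252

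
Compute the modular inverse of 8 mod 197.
74

gcd(8, 197) = 1, so the inverse exists.
Extended Euclidean algorithm on (197, 8):
197 = 24 × 8 + 5  ⟹  5 = (1)·197 + (-24)·8
8 = 1 × 5 + 3  ⟹  3 = (-1)·197 + (25)·8
5 = 1 × 3 + 2  ⟹  2 = (2)·197 + (-49)·8
3 = 1 × 2 + 1  ⟹  1 = (-3)·197 + (74)·8
So (74)·8 ≡ 1 (mod 197), i.e. 8^(-1) ≡ 74 (mod 197).
Check: 8 × 74 = 592 ≡ 1 (mod 197)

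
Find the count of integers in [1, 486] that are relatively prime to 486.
162

486 = 2 × 3^5
φ(n) = n × ∏(1 - 1/p) for each prime p dividing n
φ(486) = 486 × (1 - 1/2) × (1 - 1/3) = 162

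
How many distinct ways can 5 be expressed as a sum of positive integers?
7

p(n) counts ways to write n as a sum of positive integers (order ignored).
Examples: 5; 4 + 1; 3 + 2; 3 + 1 + 1; 2 + 2 + 1; ... (7 total)
p(5) = 7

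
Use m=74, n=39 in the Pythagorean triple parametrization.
(3955, 5772, 6997)

Euclid's formula: a = m² - n², b = 2mn, c = m² + n²
m = 74, n = 39
a = 74² - 39² = 5476 - 1521 = 3955
b = 2 × 74 × 39 = 5772
c = 74² + 39² = 5476 + 1521 = 6997
Verification: 3955² + 5772² = 15642025 + 33315984 = 48958009 = 6997² ✓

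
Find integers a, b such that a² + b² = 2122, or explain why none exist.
21² + 41² (a=21, b=41)

Factorization: 2122 = 2 × 1061
By Fermat: n is sum of two squares iff every prime p ≡ 3 (mod 4) appears to even power.
All primes ≡ 3 (mod 4) appear to even power.
Search a = 0, 1, 2, … for 2122 - a² a perfect square: first hit at a = 21: 2122 - 441 = 1681 = 41².
2122 = 21² + 41² = 441 + 1681 ✓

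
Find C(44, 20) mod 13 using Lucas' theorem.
0

Using Lucas' theorem:
Write n=44 and k=20 in base 13:
n in base 13: [3, 5]
k in base 13: [1, 7]
C(44,20) mod 13 = ∏ C(n_i, k_i) mod 13
Digit binomials (mod 13): C(3,1) = 3; C(5,7) = 0 (k_i > n_i)
Product: 3 × 0 = 0 ≡ 0 (mod 13)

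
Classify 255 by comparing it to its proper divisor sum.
deficient

Proper divisors of 255: sum = 1 + 3 + 5 + 15 + 17 + 51 + 85 = 177
Since 177 < 255, 255 is deficient.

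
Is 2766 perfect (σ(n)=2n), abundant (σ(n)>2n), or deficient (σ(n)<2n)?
abundant

Proper divisors of 2766: sum = 1 + 2 + 3 + 6 + 461 + 922 + 1383 = 2778
Since 2778 > 2766, 2766 is abundant.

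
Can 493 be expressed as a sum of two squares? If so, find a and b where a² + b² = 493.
3² + 22² (a=3, b=22)

Factorization: 493 = 17 × 29
By Fermat: n is sum of two squares iff every prime p ≡ 3 (mod 4) appears to even power.
All primes ≡ 3 (mod 4) appear to even power.
Search a = 0, 1, 2, … for 493 - a² a perfect square: first hit at a = 3: 493 - 9 = 484 = 22².
493 = 3² + 22² = 9 + 484 ✓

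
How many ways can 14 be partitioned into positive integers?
135

p(n) counts ways to write n as a sum of positive integers (order ignored).
Euler's pentagonal recurrence: p(k) = p(k-1) + p(k-2) - p(k-5) - p(k-7) + p(k-12) + p(k-15) - ... (offsets j(3j∓1)/2, signs ++--, p(0)=1, p(<0)=0).
DP table for k = 0..13: p(0)=1, p(1)=1, p(2)=2, p(3)=3, p(4)=5, p(5)=7, p(6)=11, p(7)=15, p(8)=22, p(9)=30, p(10)=42, p(11)=56, p(12)=77, p(13)=101.
Final step: p(14) = p(13) + p(12) - p(9) - p(7) + p(2)
= 101 + 77 - 30 - 15 + 2
= 135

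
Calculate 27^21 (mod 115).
52

Repeated squaring. Binary of 21 = 10101.
27^1 ≡ 27 (mod 115); 27^2 ≡ 39 (mod 115); 27^4 ≡ 26 (mod 115); 27^8 ≡ 101 (mod 115); 27^16 ≡ 81 (mod 115)
27^21 = 27^1 × 27^4 × 27^16 ≡ 52 (mod 115)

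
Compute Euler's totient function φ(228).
72

228 = 2^2 × 3 × 19
φ(n) = n × ∏(1 - 1/p) for each prime p dividing n
φ(228) = 228 × (1 - 1/2) × (1 - 1/3) × (1 - 1/19) = 72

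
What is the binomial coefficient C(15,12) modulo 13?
0

Using Lucas' theorem:
Write n=15 and k=12 in base 13:
n in base 13: [1, 2]
k in base 13: [0, 12]
C(15,12) mod 13 = ∏ C(n_i, k_i) mod 13
Digit binomials (mod 13): C(1,0) = 1; C(2,12) = 0 (k_i > n_i)
Product: 1 × 0 = 0 ≡ 0 (mod 13)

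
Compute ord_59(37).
58

59 is prime, so ord(37) divides φ(59) = 58.
Divisors of 58: 1, 2, 29, 58.
Repeated squaring: 37^1 ≡ 37, 37^2 ≡ 12, 37^4 ≡ 26, 37^8 ≡ 27, 37^16 ≡ 21, 37^32 ≡ 28 (mod 59).
Test 37^d mod 59 for each divisor d in increasing order:
37^1 ≡ 37
37^2 ≡ 12
37^29 = 37^16·37^8·37^4·37^1 ≡ 58
37^58 = 37^32·37^16·37^8·37^2 ≡ 1  ← first divisor giving 1
The order is 58.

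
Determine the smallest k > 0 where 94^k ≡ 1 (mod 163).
162

163 is prime, so ord(94) divides φ(163) = 162.
Divisors of 162: 1, 2, 3, 6, 9, 18, 27, 54, 81, 162.
Repeated squaring: 94^1 ≡ 94, 94^2 ≡ 34, 94^4 ≡ 15, 94^8 ≡ 62, 94^16 ≡ 95, 94^32 ≡ 60, 94^64 ≡ 14, 94^128 ≡ 33 (mod 163).
Test 94^d mod 163 for each divisor d in increasing order:
94^1 ≡ 94
94^2 ≡ 34
94^3 = 94^2·94^1 ≡ 99
94^6 = 94^4·94^2 ≡ 21
94^9 = 94^8·94^1 ≡ 123
94^18 = 94^16·94^2 ≡ 133
94^27 = 94^16·94^8·94^2·94^1 ≡ 59
94^54 = 94^32·94^16·94^4·94^2 ≡ 58
94^81 = 94^64·94^16·94^1 ≡ 162
94^162 = 94^128·94^32·94^2 ≡ 1  ← first divisor giving 1
The order is 162.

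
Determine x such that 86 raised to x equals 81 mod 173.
64

Baby-step giant-step with step n = ⌈√173⌉ = 14.
Baby steps 86^j mod 173 (j:value) for j=0..13: 0:1, 1:86, 2:130, 3:108, 4:119, 5:27, 6:73, 7:50, 8:148, 9:99, 10:37, 11:68, 12:139, 13:17.
Giant-step multiplier: 86^(-14) ≡ 86^(172-14) = 86^158 ≡ 122 (mod 173).
Giant steps γ_i = 81·122^i mod 173: γ_0=81, γ_1=21, γ_2=140, γ_3=126, γ_4=148 (in table at j=8).
x = i·n + j = 4·14 + 8 = 64.
Check: 86^64 ≡ 81 (mod 173).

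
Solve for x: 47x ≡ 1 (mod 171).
131

gcd(47, 171) = 1, so the inverse exists.
Extended Euclidean algorithm on (171, 47):
171 = 3 × 47 + 30  ⟹  30 = (1)·171 + (-3)·47
47 = 1 × 30 + 17  ⟹  17 = (-1)·171 + (4)·47
30 = 1 × 17 + 13  ⟹  13 = (2)·171 + (-7)·47
17 = 1 × 13 + 4  ⟹  4 = (-3)·171 + (11)·47
13 = 3 × 4 + 1  ⟹  1 = (11)·171 + (-40)·47
So (-40)·47 ≡ 1 (mod 171), i.e. 47^(-1) ≡ -40 ≡ 131 (mod 171).
Check: 47 × 131 = 6157 ≡ 1 (mod 171)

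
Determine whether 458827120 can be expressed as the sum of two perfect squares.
Not possible

Factorization: 458827120 = 2^4 × 5 × 179^3
By Fermat: n is sum of two squares iff every prime p ≡ 3 (mod 4) appears to even power.
Prime(s) ≡ 3 (mod 4) with odd exponent: [(179, 3)]
Therefore 458827120 cannot be expressed as a² + b².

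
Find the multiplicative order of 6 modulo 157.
156

157 is prime, so ord(6) divides φ(157) = 156.
Divisors of 156: 1, 2, 3, 4, 6, 12, 13, 26, 39, 52, 78, 156.
Repeated squaring: 6^1 ≡ 6, 6^2 ≡ 36, 6^4 ≡ 40, 6^8 ≡ 30, 6^16 ≡ 115, 6^32 ≡ 37, 6^64 ≡ 113, 6^128 ≡ 52 (mod 157).
Test 6^d mod 157 for each divisor d in increasing order:
6^1 ≡ 6
6^2 ≡ 36
6^3 = 6^2·6^1 ≡ 59
6^4 ≡ 40
6^6 = 6^4·6^2 ≡ 27
6^12 = 6^8·6^4 ≡ 101
6^13 = 6^8·6^4·6^1 ≡ 135
6^26 = 6^16·6^8·6^2 ≡ 13
6^39 = 6^32·6^4·6^2·6^1 ≡ 28
6^52 = 6^32·6^16·6^4 ≡ 12
6^78 = 6^64·6^8·6^4·6^2 ≡ 156
6^156 = 6^128·6^16·6^8·6^4 ≡ 1  ← first divisor giving 1
The order is 156.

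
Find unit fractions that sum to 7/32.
1/5 + 1/54 + 1/4320

Greedy algorithm:
7/32: ceiling(32/7) = 5, use 1/5
3/160: ceiling(160/3) = 54, use 1/54
1/4320: ceiling(4320/1) = 4320, use 1/4320
Result: 7/32 = 1/5 + 1/54 + 1/4320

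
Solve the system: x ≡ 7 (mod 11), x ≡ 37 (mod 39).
271

Using Chinese Remainder Theorem:
M = 11 × 39 = 429
M1 = 39, M2 = 11
y1 = 39^(-1) mod 11 = 2
y2 = 11^(-1) mod 39 = 32
x = (7×39×2 + 37×11×32) mod 429 = 271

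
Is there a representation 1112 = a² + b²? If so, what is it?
Not possible

Factorization: 1112 = 2^3 × 139
By Fermat: n is sum of two squares iff every prime p ≡ 3 (mod 4) appears to even power.
Prime(s) ≡ 3 (mod 4) with odd exponent: [(139, 1)]
Therefore 1112 cannot be expressed as a² + b².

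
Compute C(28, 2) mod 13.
1

Using Lucas' theorem:
Write n=28 and k=2 in base 13:
n in base 13: [2, 2]
k in base 13: [0, 2]
C(28,2) mod 13 = ∏ C(n_i, k_i) mod 13
Digit binomials (mod 13): C(2,0) = 1; C(2,2) = 1
Product: 1 × 1 = 1 ≡ 1 (mod 13)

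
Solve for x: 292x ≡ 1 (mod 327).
28

gcd(292, 327) = 1, so the inverse exists.
Extended Euclidean algorithm on (327, 292):
327 = 1 × 292 + 35  ⟹  35 = (1)·327 + (-1)·292
292 = 8 × 35 + 12  ⟹  12 = (-8)·327 + (9)·292
35 = 2 × 12 + 11  ⟹  11 = (17)·327 + (-19)·292
12 = 1 × 11 + 1  ⟹  1 = (-25)·327 + (28)·292
So (28)·292 ≡ 1 (mod 327), i.e. 292^(-1) ≡ 28 (mod 327).
Check: 292 × 28 = 8176 ≡ 1 (mod 327)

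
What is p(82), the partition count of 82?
20506255

p(n) counts ways to write n as a sum of positive integers (order ignored).
Euler's pentagonal recurrence: p(k) = p(k-1) + p(k-2) - p(k-5) - p(k-7) + p(k-12) + p(k-15) - ... (offsets j(3j∓1)/2, signs ++--, p(0)=1, p(<0)=0).
DP table for k = 0..81: p(0)=1, p(1)=1, p(2)=2, p(3)=3, p(4)=5, p(5)=7, p(6)=11, p(7)=15, p(8)=22, p(9)=30, p(10)=42, p(11)=56, p(12)=77, p(13)=101, p(14)=135, p(15)=176, p(16)=231, p(17)=297, p(18)=385, p(19)=490, p(20)=627, p(21)=792, p(22)=1002, p(23)=1255, p(24)=1575, p(25)=1958, p(26)=2436, p(27)=3010, p(28)=3718, p(29)=4565, p(30)=5604, p(31)=6842, p(32)=8349, p(33)=10143, p(34)=12310, p(35)=14883, p(36)=17977, p(37)=21637, p(38)=26015, p(39)=31185, p(40)=37338, p(41)=44583, p(42)=53174, p(43)=63261, p(44)=75175, p(45)=89134, p(46)=105558, p(47)=124754, p(48)=147273, p(49)=173525, p(50)=204226, p(51)=239943, p(52)=281589, p(53)=329931, p(54)=386155, p(55)=451276, p(56)=526823, p(57)=614154, p(58)=715220, p(59)=831820, p(60)=966467, p(61)=1121505, p(62)=1300156, p(63)=1505499, p(64)=1741630, p(65)=2012558, p(66)=2323520, p(67)=2679689, p(68)=3087735, p(69)=3554345, p(70)=4087968, p(71)=4697205, p(72)=5392783, p(73)=6185689, p(74)=7089500, p(75)=8118264, p(76)=9289091, p(77)=10619863, p(78)=12132164, p(79)=13848650, p(80)=15796476, p(81)=18004327.
Final step: p(82) = p(81) + p(80) - p(77) - p(75) + p(70) + p(67) - p(60) - p(56) + p(47) + p(42) - p(31) - p(25) + p(12) + p(5)
= 18004327 + 15796476 - 10619863 - 8118264 + 4087968 + 2679689 - 966467 - 526823 + 124754 + 53174 - 6842 - 1958 + 77 + 7
= 20506255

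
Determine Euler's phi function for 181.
180

181 = 181
φ(n) = n × ∏(1 - 1/p) for each prime p dividing n
φ(181) = 181 × (1 - 1/181) = 180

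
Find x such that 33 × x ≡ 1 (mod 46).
7

gcd(33, 46) = 1, so the inverse exists.
Extended Euclidean algorithm on (46, 33):
46 = 1 × 33 + 13  ⟹  13 = (1)·46 + (-1)·33
33 = 2 × 13 + 7  ⟹  7 = (-2)·46 + (3)·33
13 = 1 × 7 + 6  ⟹  6 = (3)·46 + (-4)·33
7 = 1 × 6 + 1  ⟹  1 = (-5)·46 + (7)·33
So (7)·33 ≡ 1 (mod 46), i.e. 33^(-1) ≡ 7 (mod 46).
Check: 33 × 7 = 231 ≡ 1 (mod 46)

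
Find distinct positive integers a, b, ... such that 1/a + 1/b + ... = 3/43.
1/15 + 1/323 + 1/208335

Greedy algorithm:
3/43: ceiling(43/3) = 15, use 1/15
2/645: ceiling(645/2) = 323, use 1/323
1/208335: ceiling(208335/1) = 208335, use 1/208335
Result: 3/43 = 1/15 + 1/323 + 1/208335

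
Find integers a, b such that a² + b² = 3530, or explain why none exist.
7² + 59² (a=7, b=59)

Factorization: 3530 = 2 × 5 × 353
By Fermat: n is sum of two squares iff every prime p ≡ 3 (mod 4) appears to even power.
All primes ≡ 3 (mod 4) appear to even power.
Search a = 0, 1, 2, … for 3530 - a² a perfect square: first hit at a = 7: 3530 - 49 = 3481 = 59².
3530 = 7² + 59² = 49 + 3481 ✓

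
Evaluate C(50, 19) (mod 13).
8

Using Lucas' theorem:
Write n=50 and k=19 in base 13:
n in base 13: [3, 11]
k in base 13: [1, 6]
C(50,19) mod 13 = ∏ C(n_i, k_i) mod 13
Digit binomials (mod 13): C(3,1) = 3; C(11,6) = 462 ≡ 7
Product: 3 × 7 = 21 ≡ 8 (mod 13)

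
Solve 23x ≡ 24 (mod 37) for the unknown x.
x ≡ 30 (mod 37)

gcd(23, 37) = 1, which divides 24, so solutions exist.
Find 23^(-1) mod 37 by the extended Euclidean algorithm:
37 = 1 × 23 + 14  ⟹  14 = (1)·37 + (-1)·23
23 = 1 × 14 + 9  ⟹  9 = (-1)·37 + (2)·23
14 = 1 × 9 + 5  ⟹  5 = (2)·37 + (-3)·23
9 = 1 × 5 + 4  ⟹  4 = (-3)·37 + (5)·23
5 = 1 × 4 + 1  ⟹  1 = (5)·37 + (-8)·23
So (-8)·23 ≡ 1 (mod 37), i.e. 23^(-1) ≡ -8 ≡ 29 (mod 37).
x ≡ 29 × 24 = 696 ≡ 30 (mod 37).
Check: 23 × 30 = 690 ≡ 24 (mod 37).
Unique solution: x ≡ 30 (mod 37)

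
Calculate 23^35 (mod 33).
23

Repeated squaring. Binary of 35 = 100011.
23^1 ≡ 23 (mod 33); 23^2 ≡ 1 (mod 33); 23^4 ≡ 1 (mod 33); 23^8 ≡ 1 (mod 33); 23^16 ≡ 1 (mod 33); 23^32 ≡ 1 (mod 33)
23^35 = 23^1 × 23^2 × 23^32 ≡ 23 (mod 33)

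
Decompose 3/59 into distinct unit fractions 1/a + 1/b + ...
1/20 + 1/1180

Greedy algorithm:
3/59: ceiling(59/3) = 20, use 1/20
1/1180: ceiling(1180/1) = 1180, use 1/1180
Result: 3/59 = 1/20 + 1/1180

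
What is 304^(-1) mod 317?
195

gcd(304, 317) = 1, so the inverse exists.
Extended Euclidean algorithm on (317, 304):
317 = 1 × 304 + 13  ⟹  13 = (1)·317 + (-1)·304
304 = 23 × 13 + 5  ⟹  5 = (-23)·317 + (24)·304
13 = 2 × 5 + 3  ⟹  3 = (47)·317 + (-49)·304
5 = 1 × 3 + 2  ⟹  2 = (-70)·317 + (73)·304
3 = 1 × 2 + 1  ⟹  1 = (117)·317 + (-122)·304
So (-122)·304 ≡ 1 (mod 317), i.e. 304^(-1) ≡ -122 ≡ 195 (mod 317).
Check: 304 × 195 = 59280 ≡ 1 (mod 317)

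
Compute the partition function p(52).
281589

p(n) counts ways to write n as a sum of positive integers (order ignored).
Euler's pentagonal recurrence: p(k) = p(k-1) + p(k-2) - p(k-5) - p(k-7) + p(k-12) + p(k-15) - ... (offsets j(3j∓1)/2, signs ++--, p(0)=1, p(<0)=0).
DP table for k = 0..51: p(0)=1, p(1)=1, p(2)=2, p(3)=3, p(4)=5, p(5)=7, p(6)=11, p(7)=15, p(8)=22, p(9)=30, p(10)=42, p(11)=56, p(12)=77, p(13)=101, p(14)=135, p(15)=176, p(16)=231, p(17)=297, p(18)=385, p(19)=490, p(20)=627, p(21)=792, p(22)=1002, p(23)=1255, p(24)=1575, p(25)=1958, p(26)=2436, p(27)=3010, p(28)=3718, p(29)=4565, p(30)=5604, p(31)=6842, p(32)=8349, p(33)=10143, p(34)=12310, p(35)=14883, p(36)=17977, p(37)=21637, p(38)=26015, p(39)=31185, p(40)=37338, p(41)=44583, p(42)=53174, p(43)=63261, p(44)=75175, p(45)=89134, p(46)=105558, p(47)=124754, p(48)=147273, p(49)=173525, p(50)=204226, p(51)=239943.
Final step: p(52) = p(51) + p(50) - p(47) - p(45) + p(40) + p(37) - p(30) - p(26) + p(17) + p(12) - p(1)
= 239943 + 204226 - 124754 - 89134 + 37338 + 21637 - 5604 - 2436 + 297 + 77 - 1
= 281589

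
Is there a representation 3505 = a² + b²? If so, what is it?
16² + 57² (a=16, b=57)

Factorization: 3505 = 5 × 701
By Fermat: n is sum of two squares iff every prime p ≡ 3 (mod 4) appears to even power.
All primes ≡ 3 (mod 4) appear to even power.
Search a = 0, 1, 2, … for 3505 - a² a perfect square: first hit at a = 16: 3505 - 256 = 3249 = 57².
3505 = 16² + 57² = 256 + 3249 ✓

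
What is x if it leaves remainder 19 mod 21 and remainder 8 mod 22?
250

Using Chinese Remainder Theorem:
M = 21 × 22 = 462
M1 = 22, M2 = 21
y1 = 22^(-1) mod 21 = 1
y2 = 21^(-1) mod 22 = 21
x = (19×22×1 + 8×21×21) mod 462 = 250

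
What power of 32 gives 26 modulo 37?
24

Baby-step giant-step with step n = ⌈√37⌉ = 7.
Baby steps 32^j mod 37 (j:value) for j=0..6: 0:1, 1:32, 2:25, 3:23, 4:33, 5:20, 6:11.
Giant-step multiplier: 32^(-7) ≡ 32^(36-7) = 32^29 ≡ 2 (mod 37).
Giant steps γ_i = 26·2^i mod 37: γ_0=26, γ_1=15, γ_2=30, γ_3=23 (in table at j=3).
x = i·n + j = 3·7 + 3 = 24.
Check: 32^24 ≡ 26 (mod 37).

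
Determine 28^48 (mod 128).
0

Repeated squaring. Binary of 48 = 110000.
28^1 ≡ 28 (mod 128); 28^2 ≡ 16 (mod 128); 28^4 ≡ 0 (mod 128); 28^8 ≡ 0 (mod 128); 28^16 ≡ 0 (mod 128); 28^32 ≡ 0 (mod 128)
28^48 = 28^16 × 28^32 ≡ 0 (mod 128)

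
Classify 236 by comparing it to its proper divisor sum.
deficient

Proper divisors of 236: sum = 1 + 2 + 4 + 59 + 118 = 184
Since 184 < 236, 236 is deficient.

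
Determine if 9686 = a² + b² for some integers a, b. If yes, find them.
Not possible

Factorization: 9686 = 2 × 29 × 167
By Fermat: n is sum of two squares iff every prime p ≡ 3 (mod 4) appears to even power.
Prime(s) ≡ 3 (mod 4) with odd exponent: [(167, 1)]
Therefore 9686 cannot be expressed as a² + b².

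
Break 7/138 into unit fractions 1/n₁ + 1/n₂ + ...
1/20 + 1/1380

Greedy algorithm:
7/138: ceiling(138/7) = 20, use 1/20
1/1380: ceiling(1380/1) = 1380, use 1/1380
Result: 7/138 = 1/20 + 1/1380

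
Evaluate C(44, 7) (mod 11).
0

Using Lucas' theorem:
Write n=44 and k=7 in base 11:
n in base 11: [4, 0]
k in base 11: [0, 7]
C(44,7) mod 11 = ∏ C(n_i, k_i) mod 11
Digit binomials (mod 11): C(4,0) = 1; C(0,7) = 0 (k_i > n_i)
Product: 1 × 0 = 0 ≡ 0 (mod 11)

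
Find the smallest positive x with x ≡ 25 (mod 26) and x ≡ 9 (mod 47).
103

Using Chinese Remainder Theorem:
M = 26 × 47 = 1222
M1 = 47, M2 = 26
y1 = 47^(-1) mod 26 = 5
y2 = 26^(-1) mod 47 = 38
x = (25×47×5 + 9×26×38) mod 1222 = 103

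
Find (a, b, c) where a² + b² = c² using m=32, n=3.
(1015, 192, 1033)

Euclid's formula: a = m² - n², b = 2mn, c = m² + n²
m = 32, n = 3
a = 32² - 3² = 1024 - 9 = 1015
b = 2 × 32 × 3 = 192
c = 32² + 3² = 1024 + 9 = 1033
Verification: 1015² + 192² = 1030225 + 36864 = 1067089 = 1033² ✓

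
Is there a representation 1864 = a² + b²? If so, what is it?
10² + 42² (a=10, b=42)

Factorization: 1864 = 2^3 × 233
By Fermat: n is sum of two squares iff every prime p ≡ 3 (mod 4) appears to even power.
All primes ≡ 3 (mod 4) appear to even power.
Search a = 0, 1, 2, … for 1864 - a² a perfect square: first hit at a = 10: 1864 - 100 = 1764 = 42².
1864 = 10² + 42² = 100 + 1764 ✓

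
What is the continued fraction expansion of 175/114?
[1; 1, 1, 6, 1, 1, 1, 2]

Euclidean algorithm steps:
175 = 1 × 114 + 61
114 = 1 × 61 + 53
61 = 1 × 53 + 8
53 = 6 × 8 + 5
8 = 1 × 5 + 3
5 = 1 × 3 + 2
3 = 1 × 2 + 1
2 = 2 × 1 + 0
Continued fraction: [1; 1, 1, 6, 1, 1, 1, 2]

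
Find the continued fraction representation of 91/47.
[1; 1, 14, 1, 2]

Euclidean algorithm steps:
91 = 1 × 47 + 44
47 = 1 × 44 + 3
44 = 14 × 3 + 2
3 = 1 × 2 + 1
2 = 2 × 1 + 0
Continued fraction: [1; 1, 14, 1, 2]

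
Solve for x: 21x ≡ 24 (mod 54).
x ≡ 14 (mod 18)

gcd(21, 54) = 3, which divides 24, so solutions exist.
Divide through by 3: 7x ≡ 8 (mod 18).
Find 7^(-1) mod 18 by the extended Euclidean algorithm:
18 = 2 × 7 + 4  ⟹  4 = (1)·18 + (-2)·7
7 = 1 × 4 + 3  ⟹  3 = (-1)·18 + (3)·7
4 = 1 × 3 + 1  ⟹  1 = (2)·18 + (-5)·7
So (-5)·7 ≡ 1 (mod 18), i.e. 7^(-1) ≡ -5 ≡ 13 (mod 18).
x ≡ 13 × 8 = 104 ≡ 14 (mod 18).
Check: 21 × 14 = 294 ≡ 24 (mod 54).
x ≡ 14 (mod 18), giving 3 solutions mod 54.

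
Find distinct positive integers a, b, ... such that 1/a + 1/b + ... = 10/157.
1/16 + 1/838 + 1/1052528

Greedy algorithm:
10/157: ceiling(157/10) = 16, use 1/16
3/2512: ceiling(2512/3) = 838, use 1/838
1/1052528: ceiling(1052528/1) = 1052528, use 1/1052528
Result: 10/157 = 1/16 + 1/838 + 1/1052528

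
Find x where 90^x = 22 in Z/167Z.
146

Baby-step giant-step with step n = ⌈√167⌉ = 13.
Baby steps 90^j mod 167 (j:value) for j=0..12: 0:1, 1:90, 2:84, 3:45, 4:42, 5:106, 6:21, 7:53, 8:94, 9:110, 10:47, 11:55, 12:107.
Giant-step multiplier: 90^(-13) ≡ 90^(166-13) = 90^153 ≡ 164 (mod 167).
Giant steps γ_i = 22·164^i mod 167: γ_0=22, γ_1=101, γ_2=31, γ_3=74, γ_4=112, γ_5=165, γ_6=6, γ_7=149, γ_8=54, γ_9=5, γ_10=152, γ_11=45 (in table at j=3).
x = i·n + j = 11·13 + 3 = 146.
Check: 90^146 ≡ 22 (mod 167).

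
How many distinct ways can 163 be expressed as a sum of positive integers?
142798995930

p(n) counts ways to write n as a sum of positive integers (order ignored).
Euler's pentagonal recurrence: p(k) = p(k-1) + p(k-2) - p(k-5) - p(k-7) + p(k-12) + p(k-15) - ... (offsets j(3j∓1)/2, signs ++--, p(0)=1, p(<0)=0).
DP table for k = 0..162: p(0)=1, p(1)=1, p(2)=2, p(3)=3, p(4)=5, p(5)=7, p(6)=11, p(7)=15, p(8)=22, p(9)=30, p(10)=42, p(11)=56, p(12)=77, p(13)=101, p(14)=135, p(15)=176, p(16)=231, p(17)=297, p(18)=385, p(19)=490, p(20)=627, p(21)=792, p(22)=1002, p(23)=1255, p(24)=1575, p(25)=1958, p(26)=2436, p(27)=3010, p(28)=3718, p(29)=4565, p(30)=5604, p(31)=6842, p(32)=8349, p(33)=10143, p(34)=12310, p(35)=14883, p(36)=17977, p(37)=21637, p(38)=26015, p(39)=31185, p(40)=37338, p(41)=44583, p(42)=53174, p(43)=63261, p(44)=75175, p(45)=89134, p(46)=105558, p(47)=124754, p(48)=147273, p(49)=173525, p(50)=204226, p(51)=239943, p(52)=281589, p(53)=329931, p(54)=386155, p(55)=451276, p(56)=526823, p(57)=614154, p(58)=715220, p(59)=831820, p(60)=966467, p(61)=1121505, p(62)=1300156, p(63)=1505499, p(64)=1741630, p(65)=2012558, p(66)=2323520, p(67)=2679689, p(68)=3087735, p(69)=3554345, p(70)=4087968, p(71)=4697205, p(72)=5392783, p(73)=6185689, p(74)=7089500, p(75)=8118264, p(76)=9289091, p(77)=10619863, p(78)=12132164, p(79)=13848650, p(80)=15796476, p(81)=18004327, p(82)=20506255, p(83)=23338469, p(84)=26543660, p(85)=30167357, p(86)=34262962, p(87)=38887673, p(88)=44108109, p(89)=49995925, p(90)=56634173, p(91)=64112359, p(92)=72533807, p(93)=82010177, p(94)=92669720, p(95)=104651419, p(96)=118114304, p(97)=133230930, p(98)=150198136, p(99)=169229875, p(100)=190569292, p(101)=214481126, p(102)=241265379, p(103)=271248950, p(104)=304801365, p(105)=342325709, p(106)=384276336, p(107)=431149389, p(108)=483502844, p(109)=541946240, p(110)=607163746, p(111)=679903203, p(112)=761002156, p(113)=851376628, p(114)=952050665, p(115)=1064144451, p(116)=1188908248, p(117)=1327710076, p(118)=1482074143, p(119)=1653668665, p(120)=1844349560, p(121)=2056148051, p(122)=2291320912, p(123)=2552338241, p(124)=2841940500, p(125)=3163127352, p(126)=3519222692, p(127)=3913864295, p(128)=4351078600, p(129)=4835271870, p(130)=5371315400, p(131)=5964539504, p(132)=6620830889, p(133)=7346629512, p(134)=8149040695, p(135)=9035836076, p(136)=10015581680, p(137)=11097645016, p(138)=12292341831, p(139)=13610949895, p(140)=15065878135, p(141)=16670689208, p(142)=18440293320, p(143)=20390982757, p(144)=22540654445, p(145)=24908858009, p(146)=27517052599, p(147)=30388671978, p(148)=33549419497, p(149)=37027355200, p(150)=40853235313, p(151)=45060624582, p(152)=49686288421, p(153)=54770336324, p(154)=60356673280, p(155)=66493182097, p(156)=73232243759, p(157)=80630964769, p(158)=88751778802, p(159)=97662728555, p(160)=107438159466, p(161)=118159068427, p(162)=129913904637.
Final step: p(163) = p(162) + p(161) - p(158) - p(156) + p(151) + p(148) - p(141) - p(137) + p(128) + p(123) - p(112) - p(106) + p(93) + p(86) - p(71) - p(63) + p(46) + p(37) - p(18) - p(8)
= 129913904637 + 118159068427 - 88751778802 - 73232243759 + 45060624582 + 33549419497 - 16670689208 - 11097645016 + 4351078600 + 2552338241 - 761002156 - 384276336 + 82010177 + 34262962 - 4697205 - 1505499 + 105558 + 21637 - 385 - 22
= 142798995930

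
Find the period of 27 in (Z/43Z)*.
14

43 is prime, so ord(27) divides φ(43) = 42.
Divisors of 42: 1, 2, 3, 6, 7, 14, 21, 42.
Repeated squaring: 27^1 ≡ 27, 27^2 ≡ 41, 27^4 ≡ 4, 27^8 ≡ 16, 27^16 ≡ 41, 27^32 ≡ 4 (mod 43).
Test 27^d mod 43 for each divisor d in increasing order:
27^1 ≡ 27
27^2 ≡ 41
27^3 = 27^2·27^1 ≡ 32
27^6 = 27^4·27^2 ≡ 35
27^7 = 27^4·27^2·27^1 ≡ 42
27^14 = 27^8·27^4·27^2 ≡ 1  ← first divisor giving 1
The order is 14.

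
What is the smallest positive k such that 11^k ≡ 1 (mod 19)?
3

19 is prime, so ord(11) divides φ(19) = 18.
Divisors of 18: 1, 2, 3, 6, 9, 18.
Repeated squaring: 11^1 ≡ 11, 11^2 ≡ 7, 11^4 ≡ 11, 11^8 ≡ 7, 11^16 ≡ 11 (mod 19).
Test 11^d mod 19 for each divisor d in increasing order:
11^1 ≡ 11
11^2 ≡ 7
11^3 = 11^2·11^1 ≡ 1  ← first divisor giving 1
The order is 3.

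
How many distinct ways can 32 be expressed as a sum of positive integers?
8349

p(n) counts ways to write n as a sum of positive integers (order ignored).
Euler's pentagonal recurrence: p(k) = p(k-1) + p(k-2) - p(k-5) - p(k-7) + p(k-12) + p(k-15) - ... (offsets j(3j∓1)/2, signs ++--, p(0)=1, p(<0)=0).
DP table for k = 0..31: p(0)=1, p(1)=1, p(2)=2, p(3)=3, p(4)=5, p(5)=7, p(6)=11, p(7)=15, p(8)=22, p(9)=30, p(10)=42, p(11)=56, p(12)=77, p(13)=101, p(14)=135, p(15)=176, p(16)=231, p(17)=297, p(18)=385, p(19)=490, p(20)=627, p(21)=792, p(22)=1002, p(23)=1255, p(24)=1575, p(25)=1958, p(26)=2436, p(27)=3010, p(28)=3718, p(29)=4565, p(30)=5604, p(31)=6842.
Final step: p(32) = p(31) + p(30) - p(27) - p(25) + p(20) + p(17) - p(10) - p(6)
= 6842 + 5604 - 3010 - 1958 + 627 + 297 - 42 - 11
= 8349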